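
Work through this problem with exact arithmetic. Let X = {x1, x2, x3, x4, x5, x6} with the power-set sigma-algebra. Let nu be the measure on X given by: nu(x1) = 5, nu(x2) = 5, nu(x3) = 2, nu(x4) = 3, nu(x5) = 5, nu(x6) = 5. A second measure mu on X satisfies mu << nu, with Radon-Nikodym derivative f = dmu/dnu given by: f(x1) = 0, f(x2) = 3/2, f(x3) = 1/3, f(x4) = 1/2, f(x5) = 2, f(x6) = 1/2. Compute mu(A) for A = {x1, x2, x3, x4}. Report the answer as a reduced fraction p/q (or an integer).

By the defining property of the Radon-Nikodym derivative, for every measurable set A,
  mu(A) = integral_A f dnu.
Since nu is a discrete measure concentrated on the atoms of X, the integral over A reduces to the sum
  mu(A) = sum_{x in A} f(x) * nu({x}).
Computing each term:
  x1: f(x1) * nu(x1) = 0 * 5 = 0.
  x2: f(x2) * nu(x2) = 3/2 * 5 = 15/2.
  x3: f(x3) * nu(x3) = 1/3 * 2 = 2/3.
  x4: f(x4) * nu(x4) = 1/2 * 3 = 3/2.
Summing: mu(A) = 0 + 15/2 + 2/3 + 3/2 = 29/3.

29/3


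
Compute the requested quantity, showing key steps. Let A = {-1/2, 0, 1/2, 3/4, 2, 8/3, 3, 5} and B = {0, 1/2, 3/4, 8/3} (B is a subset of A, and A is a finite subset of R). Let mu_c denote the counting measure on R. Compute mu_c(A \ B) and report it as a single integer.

Counting measure assigns mu_c(E) = |E| (number of elements) when E is finite. For B subset A, A \ B is the set of elements of A not in B, so |A \ B| = |A| - |B|.
|A| = 8, |B| = 4, so mu_c(A \ B) = 8 - 4 = 4.

4


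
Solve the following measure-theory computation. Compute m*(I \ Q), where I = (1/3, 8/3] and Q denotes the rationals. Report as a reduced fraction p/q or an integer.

The interval I = (1/3, 8/3] has m(I) = 8/3 - 1/3 = 7/3 (endpoints are measure-zero, so open/closed/half-open agree). Write I = (I cap Q) u (I \ Q). The rationals in I are countable, so m*(I cap Q) = 0 (cover each rational by intervals whose total length is arbitrarily small). By countable subadditivity m*(I) <= m*(I cap Q) + m*(I \ Q), hence m*(I \ Q) >= m(I) = 7/3. The reverse inequality m*(I \ Q) <= m*(I) = 7/3 is trivial since (I \ Q) is a subset of I. Therefore m*(I \ Q) = 7/3.

7/3


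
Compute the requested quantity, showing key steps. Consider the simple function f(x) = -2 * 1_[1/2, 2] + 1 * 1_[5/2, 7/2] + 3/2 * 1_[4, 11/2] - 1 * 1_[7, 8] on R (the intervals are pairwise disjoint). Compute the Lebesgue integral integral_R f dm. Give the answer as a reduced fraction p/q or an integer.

For a simple function f = sum_i c_i * 1_{A_i} with disjoint A_i,
  integral f dm = sum_i c_i * m(A_i).
Lengths of the A_i:
  m(A_1) = 2 - 1/2 = 3/2.
  m(A_2) = 7/2 - 5/2 = 1.
  m(A_3) = 11/2 - 4 = 3/2.
  m(A_4) = 8 - 7 = 1.
Contributions c_i * m(A_i):
  (-2) * (3/2) = -3.
  (1) * (1) = 1.
  (3/2) * (3/2) = 9/4.
  (-1) * (1) = -1.
Total: -3 + 1 + 9/4 - 1 = -3/4.

-3/4


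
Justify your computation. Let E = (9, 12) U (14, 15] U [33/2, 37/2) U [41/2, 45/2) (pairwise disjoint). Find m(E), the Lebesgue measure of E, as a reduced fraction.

For pairwise disjoint intervals, m(union_i I_i) = sum_i m(I_i),
and m is invariant under swapping open/closed endpoints (single points have measure 0).
So m(E) = sum_i (b_i - a_i).
  I_1 has length 12 - 9 = 3.
  I_2 has length 15 - 14 = 1.
  I_3 has length 37/2 - 33/2 = 2.
  I_4 has length 45/2 - 41/2 = 2.
Summing:
  m(E) = 3 + 1 + 2 + 2 = 8.

8


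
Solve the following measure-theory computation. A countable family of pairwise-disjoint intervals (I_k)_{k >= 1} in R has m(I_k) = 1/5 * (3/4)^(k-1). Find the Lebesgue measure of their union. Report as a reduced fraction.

By countable additivity of the Lebesgue measure on pairwise disjoint measurable sets,
  m(union_{k >= 1} I_k) = sum_{k >= 1} m(I_k) = sum_{k >= 1} a * r^(k-1),
  with a = 1/5 and r = 3/4.
Since 0 < r = 3/4 < 1, the geometric series converges:
  sum_{k >= 1} a * r^(k-1) = a / (1 - r).
  = 1/5 / (1 - 3/4)
  = 1/5 / (1/4)
  = 4/5.

4/5


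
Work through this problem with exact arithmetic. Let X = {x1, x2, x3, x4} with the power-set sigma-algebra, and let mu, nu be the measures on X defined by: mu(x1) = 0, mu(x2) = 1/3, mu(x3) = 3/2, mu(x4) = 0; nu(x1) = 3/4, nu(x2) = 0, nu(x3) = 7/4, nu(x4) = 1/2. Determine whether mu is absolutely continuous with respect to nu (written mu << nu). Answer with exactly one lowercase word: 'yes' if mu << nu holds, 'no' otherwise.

mu << nu means: every nu-null measurable set is also mu-null; equivalently, for every atom x, if nu({x}) = 0 then mu({x}) = 0.
Checking each atom:
  x1: nu = 3/4 > 0 -> no constraint.
  x2: nu = 0, mu = 1/3 > 0 -> violates mu << nu.
  x3: nu = 7/4 > 0 -> no constraint.
  x4: nu = 1/2 > 0 -> no constraint.
The atom(s) x2 violate the condition (nu = 0 but mu > 0). Therefore mu is NOT absolutely continuous w.r.t. nu.

no


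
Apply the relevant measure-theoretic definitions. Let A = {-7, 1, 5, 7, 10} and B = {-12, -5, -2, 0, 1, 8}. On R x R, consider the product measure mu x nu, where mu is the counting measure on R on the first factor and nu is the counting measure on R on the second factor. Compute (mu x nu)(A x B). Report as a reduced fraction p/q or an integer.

For a measurable rectangle A x B, the product measure satisfies
  (mu x nu)(A x B) = mu(A) * nu(B).
  mu(A) = 5.
  nu(B) = 6.
  (mu x nu)(A x B) = 5 * 6 = 30.

30


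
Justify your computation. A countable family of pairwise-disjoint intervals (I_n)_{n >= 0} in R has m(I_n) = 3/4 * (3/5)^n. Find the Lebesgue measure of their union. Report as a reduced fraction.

By countable additivity of the Lebesgue measure on pairwise disjoint measurable sets,
  m(union_{n >= 0} I_n) = sum_{n >= 0} m(I_n) = sum_{n >= 0} a * r^n,
  with a = 3/4 and r = 3/5.
Since 0 < r = 3/5 < 1, the geometric series converges:
  sum_{n >= 0} a * r^n = a / (1 - r).
  = 3/4 / (1 - 3/5)
  = 3/4 / (2/5)
  = 15/8.

15/8


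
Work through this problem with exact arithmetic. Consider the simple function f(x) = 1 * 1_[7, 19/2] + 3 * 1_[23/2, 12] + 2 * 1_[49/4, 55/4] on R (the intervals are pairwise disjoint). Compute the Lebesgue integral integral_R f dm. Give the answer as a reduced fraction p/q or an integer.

For a simple function f = sum_i c_i * 1_{A_i} with disjoint A_i,
  integral f dm = sum_i c_i * m(A_i).
Lengths of the A_i:
  m(A_1) = 19/2 - 7 = 5/2.
  m(A_2) = 12 - 23/2 = 1/2.
  m(A_3) = 55/4 - 49/4 = 3/2.
Contributions c_i * m(A_i):
  (1) * (5/2) = 5/2.
  (3) * (1/2) = 3/2.
  (2) * (3/2) = 3.
Total: 5/2 + 3/2 + 3 = 7.

7


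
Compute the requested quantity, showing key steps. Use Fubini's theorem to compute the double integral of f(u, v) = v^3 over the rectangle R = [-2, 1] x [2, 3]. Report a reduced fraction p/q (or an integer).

f(u, v) is a tensor product of a function of u and a function of v, and both factors are bounded continuous (hence Lebesgue integrable) on the rectangle, so Fubini's theorem applies:
  integral_R f d(m x m) = (integral_a1^b1 1 du) * (integral_a2^b2 v^3 dv).
Inner integral in u: integral_{-2}^{1} 1 du = (1^1 - (-2)^1)/1
  = 3.
Inner integral in v: integral_{2}^{3} v^3 dv = (3^4 - 2^4)/4
  = 65/4.
Product: (3) * (65/4) = 195/4.

195/4


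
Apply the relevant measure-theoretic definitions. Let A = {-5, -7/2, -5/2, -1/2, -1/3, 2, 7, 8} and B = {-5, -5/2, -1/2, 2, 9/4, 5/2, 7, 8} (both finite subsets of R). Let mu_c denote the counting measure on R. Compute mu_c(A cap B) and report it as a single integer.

Counting measure on a finite set equals cardinality. mu_c(A cap B) = |A cap B| (elements appearing in both).
Enumerating the elements of A that also lie in B gives 6 element(s).
So mu_c(A cap B) = 6.

6


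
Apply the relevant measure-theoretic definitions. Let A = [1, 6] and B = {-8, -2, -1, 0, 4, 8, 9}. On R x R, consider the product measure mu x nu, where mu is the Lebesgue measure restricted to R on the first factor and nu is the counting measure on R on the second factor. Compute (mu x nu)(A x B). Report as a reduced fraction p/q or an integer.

For a measurable rectangle A x B, the product measure satisfies
  (mu x nu)(A x B) = mu(A) * nu(B).
  mu(A) = 5.
  nu(B) = 7.
  (mu x nu)(A x B) = 5 * 7 = 35.

35


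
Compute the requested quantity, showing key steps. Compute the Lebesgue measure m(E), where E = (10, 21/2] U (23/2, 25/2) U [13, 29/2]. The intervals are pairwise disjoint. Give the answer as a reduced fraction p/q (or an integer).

For pairwise disjoint intervals, m(union_i I_i) = sum_i m(I_i),
and m is invariant under swapping open/closed endpoints (single points have measure 0).
So m(E) = sum_i (b_i - a_i).
  I_1 has length 21/2 - 10 = 1/2.
  I_2 has length 25/2 - 23/2 = 1.
  I_3 has length 29/2 - 13 = 3/2.
Summing:
  m(E) = 1/2 + 1 + 3/2 = 3.

3


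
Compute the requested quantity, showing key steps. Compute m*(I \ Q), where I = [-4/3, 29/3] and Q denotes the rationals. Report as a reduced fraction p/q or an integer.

The interval I = [-4/3, 29/3] has m(I) = 29/3 - (-4/3) = 11 (endpoints are measure-zero, so open/closed/half-open agree). Write I = (I cap Q) u (I \ Q). The rationals in I are countable, so m*(I cap Q) = 0 (cover each rational by intervals whose total length is arbitrarily small). By countable subadditivity m*(I) <= m*(I cap Q) + m*(I \ Q), hence m*(I \ Q) >= m(I) = 11. The reverse inequality m*(I \ Q) <= m*(I) = 11 is trivial since (I \ Q) is a subset of I. Therefore m*(I \ Q) = 11.

11


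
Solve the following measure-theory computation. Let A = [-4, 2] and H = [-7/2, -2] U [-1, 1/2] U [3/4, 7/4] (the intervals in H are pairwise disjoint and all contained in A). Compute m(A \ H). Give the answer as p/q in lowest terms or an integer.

The ambient interval has length m(A) = 2 - (-4) = 6.
Since the holes are disjoint and sit inside A, by finite additivity
  m(H) = sum_i (b_i - a_i), and m(A \ H) = m(A) - m(H).
Computing the hole measures:
  m(H_1) = -2 - (-7/2) = 3/2.
  m(H_2) = 1/2 - (-1) = 3/2.
  m(H_3) = 7/4 - 3/4 = 1.
Summed: m(H) = 3/2 + 3/2 + 1 = 4.
So m(A \ H) = 6 - 4 = 2.

2


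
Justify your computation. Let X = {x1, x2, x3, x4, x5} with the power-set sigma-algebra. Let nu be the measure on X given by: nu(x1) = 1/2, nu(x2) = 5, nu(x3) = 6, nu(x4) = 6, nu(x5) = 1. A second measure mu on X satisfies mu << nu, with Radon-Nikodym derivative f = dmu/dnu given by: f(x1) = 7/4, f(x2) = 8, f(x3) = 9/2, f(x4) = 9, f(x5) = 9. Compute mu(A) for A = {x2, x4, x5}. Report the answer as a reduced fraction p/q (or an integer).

By the defining property of the Radon-Nikodym derivative, for every measurable set A,
  mu(A) = integral_A f dnu.
Since nu is a discrete measure concentrated on the atoms of X, the integral over A reduces to the sum
  mu(A) = sum_{x in A} f(x) * nu({x}).
Computing each term:
  x2: f(x2) * nu(x2) = 8 * 5 = 40.
  x4: f(x4) * nu(x4) = 9 * 6 = 54.
  x5: f(x5) * nu(x5) = 9 * 1 = 9.
Summing: mu(A) = 40 + 54 + 9 = 103.

103


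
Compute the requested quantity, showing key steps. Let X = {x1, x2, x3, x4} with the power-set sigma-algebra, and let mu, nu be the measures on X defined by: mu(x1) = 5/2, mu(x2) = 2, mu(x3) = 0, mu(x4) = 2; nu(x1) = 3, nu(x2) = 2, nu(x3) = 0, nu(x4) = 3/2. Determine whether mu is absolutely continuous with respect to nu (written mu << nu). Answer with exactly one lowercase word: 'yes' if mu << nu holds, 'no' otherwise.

mu << nu means: every nu-null measurable set is also mu-null; equivalently, for every atom x, if nu({x}) = 0 then mu({x}) = 0.
Checking each atom:
  x1: nu = 3 > 0 -> no constraint.
  x2: nu = 2 > 0 -> no constraint.
  x3: nu = 0, mu = 0 -> consistent with mu << nu.
  x4: nu = 3/2 > 0 -> no constraint.
No atom violates the condition. Therefore mu << nu.

yes


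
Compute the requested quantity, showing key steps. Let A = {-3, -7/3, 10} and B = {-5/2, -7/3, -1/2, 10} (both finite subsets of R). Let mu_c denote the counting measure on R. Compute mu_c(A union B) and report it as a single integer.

Counting measure on a finite set equals cardinality. By inclusion-exclusion, |A union B| = |A| + |B| - |A cap B|.
|A| = 3, |B| = 4, |A cap B| = 2.
So mu_c(A union B) = 3 + 4 - 2 = 5.

5


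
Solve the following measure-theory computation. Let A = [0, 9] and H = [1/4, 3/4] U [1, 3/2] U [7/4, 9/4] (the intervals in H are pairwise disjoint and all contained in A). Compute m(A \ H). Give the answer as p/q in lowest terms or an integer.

The ambient interval has length m(A) = 9 - 0 = 9.
Since the holes are disjoint and sit inside A, by finite additivity
  m(H) = sum_i (b_i - a_i), and m(A \ H) = m(A) - m(H).
Computing the hole measures:
  m(H_1) = 3/4 - 1/4 = 1/2.
  m(H_2) = 3/2 - 1 = 1/2.
  m(H_3) = 9/4 - 7/4 = 1/2.
Summed: m(H) = 1/2 + 1/2 + 1/2 = 3/2.
So m(A \ H) = 9 - 3/2 = 15/2.

15/2


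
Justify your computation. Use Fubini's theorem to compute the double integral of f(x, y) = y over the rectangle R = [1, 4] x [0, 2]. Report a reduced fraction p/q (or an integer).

f(x, y) is a tensor product of a function of x and a function of y, and both factors are bounded continuous (hence Lebesgue integrable) on the rectangle, so Fubini's theorem applies:
  integral_R f d(m x m) = (integral_a1^b1 1 dx) * (integral_a2^b2 y dy).
Inner integral in x: integral_{1}^{4} 1 dx = (4^1 - 1^1)/1
  = 3.
Inner integral in y: integral_{0}^{2} y dy = (2^2 - 0^2)/2
  = 2.
Product: (3) * (2) = 6.

6


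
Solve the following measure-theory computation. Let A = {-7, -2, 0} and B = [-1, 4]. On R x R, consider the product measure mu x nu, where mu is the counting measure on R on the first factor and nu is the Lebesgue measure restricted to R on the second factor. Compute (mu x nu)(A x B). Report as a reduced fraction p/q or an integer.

For a measurable rectangle A x B, the product measure satisfies
  (mu x nu)(A x B) = mu(A) * nu(B).
  mu(A) = 3.
  nu(B) = 5.
  (mu x nu)(A x B) = 3 * 5 = 15.

15


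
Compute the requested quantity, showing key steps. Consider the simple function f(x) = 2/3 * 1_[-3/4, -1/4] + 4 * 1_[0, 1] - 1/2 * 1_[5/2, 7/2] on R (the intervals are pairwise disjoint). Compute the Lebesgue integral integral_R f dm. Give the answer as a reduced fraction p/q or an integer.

For a simple function f = sum_i c_i * 1_{A_i} with disjoint A_i,
  integral f dm = sum_i c_i * m(A_i).
Lengths of the A_i:
  m(A_1) = -1/4 - (-3/4) = 1/2.
  m(A_2) = 1 - 0 = 1.
  m(A_3) = 7/2 - 5/2 = 1.
Contributions c_i * m(A_i):
  (2/3) * (1/2) = 1/3.
  (4) * (1) = 4.
  (-1/2) * (1) = -1/2.
Total: 1/3 + 4 - 1/2 = 23/6.

23/6


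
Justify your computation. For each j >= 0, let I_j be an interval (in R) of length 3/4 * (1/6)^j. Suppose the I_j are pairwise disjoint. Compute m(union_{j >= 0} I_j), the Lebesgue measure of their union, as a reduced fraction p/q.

By countable additivity of the Lebesgue measure on pairwise disjoint measurable sets,
  m(union_{j >= 0} I_j) = sum_{j >= 0} m(I_j) = sum_{j >= 0} a * r^j,
  with a = 3/4 and r = 1/6.
Since 0 < r = 1/6 < 1, the geometric series converges:
  sum_{j >= 0} a * r^j = a / (1 - r).
  = 3/4 / (1 - 1/6)
  = 3/4 / (5/6)
  = 9/10.

9/10


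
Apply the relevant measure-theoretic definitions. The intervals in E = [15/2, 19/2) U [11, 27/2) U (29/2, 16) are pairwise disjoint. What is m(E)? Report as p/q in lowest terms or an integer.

For pairwise disjoint intervals, m(union_i I_i) = sum_i m(I_i),
and m is invariant under swapping open/closed endpoints (single points have measure 0).
So m(E) = sum_i (b_i - a_i).
  I_1 has length 19/2 - 15/2 = 2.
  I_2 has length 27/2 - 11 = 5/2.
  I_3 has length 16 - 29/2 = 3/2.
Summing:
  m(E) = 2 + 5/2 + 3/2 = 6.

6


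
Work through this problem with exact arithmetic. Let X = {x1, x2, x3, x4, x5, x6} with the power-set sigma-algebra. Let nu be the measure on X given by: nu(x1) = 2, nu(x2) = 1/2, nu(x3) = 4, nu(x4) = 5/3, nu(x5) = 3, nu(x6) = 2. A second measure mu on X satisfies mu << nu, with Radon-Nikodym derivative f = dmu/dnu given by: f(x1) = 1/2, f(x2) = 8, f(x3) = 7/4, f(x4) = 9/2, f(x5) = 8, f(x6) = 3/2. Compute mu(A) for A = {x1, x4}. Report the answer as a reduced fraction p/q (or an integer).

By the defining property of the Radon-Nikodym derivative, for every measurable set A,
  mu(A) = integral_A f dnu.
Since nu is a discrete measure concentrated on the atoms of X, the integral over A reduces to the sum
  mu(A) = sum_{x in A} f(x) * nu({x}).
Computing each term:
  x1: f(x1) * nu(x1) = 1/2 * 2 = 1.
  x4: f(x4) * nu(x4) = 9/2 * 5/3 = 15/2.
Summing: mu(A) = 1 + 15/2 = 17/2.

17/2


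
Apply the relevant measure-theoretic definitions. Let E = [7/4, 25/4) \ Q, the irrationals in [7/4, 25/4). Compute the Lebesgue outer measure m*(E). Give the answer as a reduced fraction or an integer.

The interval I = [7/4, 25/4) has m(I) = 25/4 - 7/4 = 9/2 (endpoints are measure-zero, so open/closed/half-open agree). Write I = (I cap Q) u (I \ Q). The rationals in I are countable, so m*(I cap Q) = 0 (cover each rational by intervals whose total length is arbitrarily small). By countable subadditivity m*(I) <= m*(I cap Q) + m*(I \ Q), hence m*(I \ Q) >= m(I) = 9/2. The reverse inequality m*(I \ Q) <= m*(I) = 9/2 is trivial since (I \ Q) is a subset of I. Therefore m*(I \ Q) = 9/2.

9/2


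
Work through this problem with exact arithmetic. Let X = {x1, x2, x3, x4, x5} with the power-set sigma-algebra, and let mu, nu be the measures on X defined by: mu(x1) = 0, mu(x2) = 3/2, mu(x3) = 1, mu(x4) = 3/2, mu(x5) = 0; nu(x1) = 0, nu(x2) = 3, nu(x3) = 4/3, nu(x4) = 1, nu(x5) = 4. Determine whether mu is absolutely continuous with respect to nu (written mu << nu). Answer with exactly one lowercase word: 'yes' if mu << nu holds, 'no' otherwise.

mu << nu means: every nu-null measurable set is also mu-null; equivalently, for every atom x, if nu({x}) = 0 then mu({x}) = 0.
Checking each atom:
  x1: nu = 0, mu = 0 -> consistent with mu << nu.
  x2: nu = 3 > 0 -> no constraint.
  x3: nu = 4/3 > 0 -> no constraint.
  x4: nu = 1 > 0 -> no constraint.
  x5: nu = 4 > 0 -> no constraint.
No atom violates the condition. Therefore mu << nu.

yes


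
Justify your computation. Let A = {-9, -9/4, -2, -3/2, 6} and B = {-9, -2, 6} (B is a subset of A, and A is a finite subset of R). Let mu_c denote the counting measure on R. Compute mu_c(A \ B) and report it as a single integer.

Counting measure assigns mu_c(E) = |E| (number of elements) when E is finite. For B subset A, A \ B is the set of elements of A not in B, so |A \ B| = |A| - |B|.
|A| = 5, |B| = 3, so mu_c(A \ B) = 5 - 3 = 2.

2


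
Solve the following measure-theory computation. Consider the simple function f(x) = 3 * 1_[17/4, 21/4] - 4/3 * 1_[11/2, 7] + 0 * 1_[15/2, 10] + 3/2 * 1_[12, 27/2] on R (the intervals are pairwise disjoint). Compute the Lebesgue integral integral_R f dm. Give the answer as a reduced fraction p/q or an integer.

For a simple function f = sum_i c_i * 1_{A_i} with disjoint A_i,
  integral f dm = sum_i c_i * m(A_i).
Lengths of the A_i:
  m(A_1) = 21/4 - 17/4 = 1.
  m(A_2) = 7 - 11/2 = 3/2.
  m(A_3) = 10 - 15/2 = 5/2.
  m(A_4) = 27/2 - 12 = 3/2.
Contributions c_i * m(A_i):
  (3) * (1) = 3.
  (-4/3) * (3/2) = -2.
  (0) * (5/2) = 0.
  (3/2) * (3/2) = 9/4.
Total: 3 - 2 + 0 + 9/4 = 13/4.

13/4


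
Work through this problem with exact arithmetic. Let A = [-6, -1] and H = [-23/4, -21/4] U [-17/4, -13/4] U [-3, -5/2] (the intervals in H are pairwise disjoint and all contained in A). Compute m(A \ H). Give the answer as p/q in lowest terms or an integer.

The ambient interval has length m(A) = -1 - (-6) = 5.
Since the holes are disjoint and sit inside A, by finite additivity
  m(H) = sum_i (b_i - a_i), and m(A \ H) = m(A) - m(H).
Computing the hole measures:
  m(H_1) = -21/4 - (-23/4) = 1/2.
  m(H_2) = -13/4 - (-17/4) = 1.
  m(H_3) = -5/2 - (-3) = 1/2.
Summed: m(H) = 1/2 + 1 + 1/2 = 2.
So m(A \ H) = 5 - 2 = 3.

3


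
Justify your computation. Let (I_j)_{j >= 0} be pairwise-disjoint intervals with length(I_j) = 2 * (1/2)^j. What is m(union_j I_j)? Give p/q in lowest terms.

By countable additivity of the Lebesgue measure on pairwise disjoint measurable sets,
  m(union_{j >= 0} I_j) = sum_{j >= 0} m(I_j) = sum_{j >= 0} a * r^j,
  with a = 2 and r = 1/2.
Since 0 < r = 1/2 < 1, the geometric series converges:
  sum_{j >= 0} a * r^j = a / (1 - r).
  = 2 / (1 - 1/2)
  = 2 / (1/2)
  = 4.

4


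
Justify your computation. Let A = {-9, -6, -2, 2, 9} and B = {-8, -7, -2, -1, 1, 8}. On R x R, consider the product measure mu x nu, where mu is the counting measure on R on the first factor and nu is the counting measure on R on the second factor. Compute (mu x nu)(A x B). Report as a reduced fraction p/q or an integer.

For a measurable rectangle A x B, the product measure satisfies
  (mu x nu)(A x B) = mu(A) * nu(B).
  mu(A) = 5.
  nu(B) = 6.
  (mu x nu)(A x B) = 5 * 6 = 30.

30


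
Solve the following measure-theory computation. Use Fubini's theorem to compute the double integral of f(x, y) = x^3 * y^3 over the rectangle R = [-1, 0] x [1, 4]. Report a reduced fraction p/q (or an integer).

f(x, y) is a tensor product of a function of x and a function of y, and both factors are bounded continuous (hence Lebesgue integrable) on the rectangle, so Fubini's theorem applies:
  integral_R f d(m x m) = (integral_a1^b1 x^3 dx) * (integral_a2^b2 y^3 dy).
Inner integral in x: integral_{-1}^{0} x^3 dx = (0^4 - (-1)^4)/4
  = -1/4.
Inner integral in y: integral_{1}^{4} y^3 dy = (4^4 - 1^4)/4
  = 255/4.
Product: (-1/4) * (255/4) = -255/16.

-255/16


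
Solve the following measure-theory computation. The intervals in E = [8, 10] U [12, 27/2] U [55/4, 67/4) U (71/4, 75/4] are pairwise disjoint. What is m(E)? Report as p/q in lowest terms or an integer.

For pairwise disjoint intervals, m(union_i I_i) = sum_i m(I_i),
and m is invariant under swapping open/closed endpoints (single points have measure 0).
So m(E) = sum_i (b_i - a_i).
  I_1 has length 10 - 8 = 2.
  I_2 has length 27/2 - 12 = 3/2.
  I_3 has length 67/4 - 55/4 = 3.
  I_4 has length 75/4 - 71/4 = 1.
Summing:
  m(E) = 2 + 3/2 + 3 + 1 = 15/2.

15/2


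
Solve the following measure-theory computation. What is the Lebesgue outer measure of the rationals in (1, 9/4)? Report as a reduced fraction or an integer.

The set Q cap (1, 9/4) is countable (a subset of the countable set Q). Lebesgue outer measure of any countable set is 0: each singleton {q} has m*({q}) = 0, and by countable subadditivity m*(union_k {q_k}) <= sum_k m*({q_k}) = sum_k 0 = 0. The reverse inequality m*(E) >= 0 is automatic. So m*(Q cap (1, 9/4)) = 0.

0


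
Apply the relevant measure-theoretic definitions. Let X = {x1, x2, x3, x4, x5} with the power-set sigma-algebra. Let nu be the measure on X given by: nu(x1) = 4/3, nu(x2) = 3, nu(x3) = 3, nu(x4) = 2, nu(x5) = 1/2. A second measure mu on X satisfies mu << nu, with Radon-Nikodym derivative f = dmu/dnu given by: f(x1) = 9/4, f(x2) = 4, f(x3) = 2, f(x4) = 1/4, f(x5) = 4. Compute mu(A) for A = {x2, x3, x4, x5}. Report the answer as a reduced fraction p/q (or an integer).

By the defining property of the Radon-Nikodym derivative, for every measurable set A,
  mu(A) = integral_A f dnu.
Since nu is a discrete measure concentrated on the atoms of X, the integral over A reduces to the sum
  mu(A) = sum_{x in A} f(x) * nu({x}).
Computing each term:
  x2: f(x2) * nu(x2) = 4 * 3 = 12.
  x3: f(x3) * nu(x3) = 2 * 3 = 6.
  x4: f(x4) * nu(x4) = 1/4 * 2 = 1/2.
  x5: f(x5) * nu(x5) = 4 * 1/2 = 2.
Summing: mu(A) = 12 + 6 + 1/2 + 2 = 41/2.

41/2


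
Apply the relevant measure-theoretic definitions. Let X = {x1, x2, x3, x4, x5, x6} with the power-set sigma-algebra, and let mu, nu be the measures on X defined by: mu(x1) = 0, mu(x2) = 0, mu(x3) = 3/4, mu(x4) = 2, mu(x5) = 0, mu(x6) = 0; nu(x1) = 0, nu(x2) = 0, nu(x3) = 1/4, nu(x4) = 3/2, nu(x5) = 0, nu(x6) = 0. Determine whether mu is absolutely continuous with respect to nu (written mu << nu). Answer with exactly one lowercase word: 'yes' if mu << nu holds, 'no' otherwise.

mu << nu means: every nu-null measurable set is also mu-null; equivalently, for every atom x, if nu({x}) = 0 then mu({x}) = 0.
Checking each atom:
  x1: nu = 0, mu = 0 -> consistent with mu << nu.
  x2: nu = 0, mu = 0 -> consistent with mu << nu.
  x3: nu = 1/4 > 0 -> no constraint.
  x4: nu = 3/2 > 0 -> no constraint.
  x5: nu = 0, mu = 0 -> consistent with mu << nu.
  x6: nu = 0, mu = 0 -> consistent with mu << nu.
No atom violates the condition. Therefore mu << nu.

yes


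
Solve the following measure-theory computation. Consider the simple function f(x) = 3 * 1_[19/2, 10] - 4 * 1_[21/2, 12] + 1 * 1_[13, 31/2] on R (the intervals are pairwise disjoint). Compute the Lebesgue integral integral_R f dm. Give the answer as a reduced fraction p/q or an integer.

For a simple function f = sum_i c_i * 1_{A_i} with disjoint A_i,
  integral f dm = sum_i c_i * m(A_i).
Lengths of the A_i:
  m(A_1) = 10 - 19/2 = 1/2.
  m(A_2) = 12 - 21/2 = 3/2.
  m(A_3) = 31/2 - 13 = 5/2.
Contributions c_i * m(A_i):
  (3) * (1/2) = 3/2.
  (-4) * (3/2) = -6.
  (1) * (5/2) = 5/2.
Total: 3/2 - 6 + 5/2 = -2.

-2


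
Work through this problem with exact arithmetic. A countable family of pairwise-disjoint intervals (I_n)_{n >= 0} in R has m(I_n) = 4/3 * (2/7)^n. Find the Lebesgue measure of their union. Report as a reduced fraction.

By countable additivity of the Lebesgue measure on pairwise disjoint measurable sets,
  m(union_{n >= 0} I_n) = sum_{n >= 0} m(I_n) = sum_{n >= 0} a * r^n,
  with a = 4/3 and r = 2/7.
Since 0 < r = 2/7 < 1, the geometric series converges:
  sum_{n >= 0} a * r^n = a / (1 - r).
  = 4/3 / (1 - 2/7)
  = 4/3 / (5/7)
  = 28/15.

28/15


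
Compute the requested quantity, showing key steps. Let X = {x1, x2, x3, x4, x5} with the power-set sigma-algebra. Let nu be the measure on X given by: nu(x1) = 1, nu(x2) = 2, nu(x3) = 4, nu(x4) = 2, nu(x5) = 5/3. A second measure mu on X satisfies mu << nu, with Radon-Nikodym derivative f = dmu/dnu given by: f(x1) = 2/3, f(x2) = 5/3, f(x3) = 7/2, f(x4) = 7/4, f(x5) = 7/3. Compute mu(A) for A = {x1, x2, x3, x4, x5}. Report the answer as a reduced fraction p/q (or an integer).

By the defining property of the Radon-Nikodym derivative, for every measurable set A,
  mu(A) = integral_A f dnu.
Since nu is a discrete measure concentrated on the atoms of X, the integral over A reduces to the sum
  mu(A) = sum_{x in A} f(x) * nu({x}).
Computing each term:
  x1: f(x1) * nu(x1) = 2/3 * 1 = 2/3.
  x2: f(x2) * nu(x2) = 5/3 * 2 = 10/3.
  x3: f(x3) * nu(x3) = 7/2 * 4 = 14.
  x4: f(x4) * nu(x4) = 7/4 * 2 = 7/2.
  x5: f(x5) * nu(x5) = 7/3 * 5/3 = 35/9.
Summing: mu(A) = 2/3 + 10/3 + 14 + 7/2 + 35/9 = 457/18.

457/18


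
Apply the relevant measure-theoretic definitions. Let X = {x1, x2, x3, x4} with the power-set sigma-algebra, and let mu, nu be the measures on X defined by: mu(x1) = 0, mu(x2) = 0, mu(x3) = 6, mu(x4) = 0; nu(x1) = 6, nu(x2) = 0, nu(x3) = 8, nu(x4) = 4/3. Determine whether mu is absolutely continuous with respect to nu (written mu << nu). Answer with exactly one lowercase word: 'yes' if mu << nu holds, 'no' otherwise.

mu << nu means: every nu-null measurable set is also mu-null; equivalently, for every atom x, if nu({x}) = 0 then mu({x}) = 0.
Checking each atom:
  x1: nu = 6 > 0 -> no constraint.
  x2: nu = 0, mu = 0 -> consistent with mu << nu.
  x3: nu = 8 > 0 -> no constraint.
  x4: nu = 4/3 > 0 -> no constraint.
No atom violates the condition. Therefore mu << nu.

yes


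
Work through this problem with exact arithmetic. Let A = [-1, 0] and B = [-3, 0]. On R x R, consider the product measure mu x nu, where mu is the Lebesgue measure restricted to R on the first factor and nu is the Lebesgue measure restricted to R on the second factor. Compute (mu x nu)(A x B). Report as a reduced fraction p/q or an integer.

For a measurable rectangle A x B, the product measure satisfies
  (mu x nu)(A x B) = mu(A) * nu(B).
  mu(A) = 1.
  nu(B) = 3.
  (mu x nu)(A x B) = 1 * 3 = 3.

3


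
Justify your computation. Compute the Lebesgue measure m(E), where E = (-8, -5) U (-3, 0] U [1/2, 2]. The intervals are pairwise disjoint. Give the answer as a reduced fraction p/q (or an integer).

For pairwise disjoint intervals, m(union_i I_i) = sum_i m(I_i),
and m is invariant under swapping open/closed endpoints (single points have measure 0).
So m(E) = sum_i (b_i - a_i).
  I_1 has length -5 - (-8) = 3.
  I_2 has length 0 - (-3) = 3.
  I_3 has length 2 - 1/2 = 3/2.
Summing:
  m(E) = 3 + 3 + 3/2 = 15/2.

15/2


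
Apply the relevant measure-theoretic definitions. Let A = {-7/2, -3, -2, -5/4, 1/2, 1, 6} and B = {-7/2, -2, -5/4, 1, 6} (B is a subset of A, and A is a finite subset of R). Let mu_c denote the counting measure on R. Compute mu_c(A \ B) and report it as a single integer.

Counting measure assigns mu_c(E) = |E| (number of elements) when E is finite. For B subset A, A \ B is the set of elements of A not in B, so |A \ B| = |A| - |B|.
|A| = 7, |B| = 5, so mu_c(A \ B) = 7 - 5 = 2.

2


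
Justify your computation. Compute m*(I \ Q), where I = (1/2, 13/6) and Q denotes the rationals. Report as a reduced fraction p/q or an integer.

The interval I = (1/2, 13/6) has m(I) = 13/6 - 1/2 = 5/3 (endpoints are measure-zero, so open/closed/half-open agree). Write I = (I cap Q) u (I \ Q). The rationals in I are countable, so m*(I cap Q) = 0 (cover each rational by intervals whose total length is arbitrarily small). By countable subadditivity m*(I) <= m*(I cap Q) + m*(I \ Q), hence m*(I \ Q) >= m(I) = 5/3. The reverse inequality m*(I \ Q) <= m*(I) = 5/3 is trivial since (I \ Q) is a subset of I. Therefore m*(I \ Q) = 5/3.

5/3


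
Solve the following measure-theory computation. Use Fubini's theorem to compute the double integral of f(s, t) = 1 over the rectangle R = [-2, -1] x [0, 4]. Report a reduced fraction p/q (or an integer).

f(s, t) is a tensor product of a function of s and a function of t, and both factors are bounded continuous (hence Lebesgue integrable) on the rectangle, so Fubini's theorem applies:
  integral_R f d(m x m) = (integral_a1^b1 1 ds) * (integral_a2^b2 1 dt).
Inner integral in s: integral_{-2}^{-1} 1 ds = ((-1)^1 - (-2)^1)/1
  = 1.
Inner integral in t: integral_{0}^{4} 1 dt = (4^1 - 0^1)/1
  = 4.
Product: (1) * (4) = 4.

4


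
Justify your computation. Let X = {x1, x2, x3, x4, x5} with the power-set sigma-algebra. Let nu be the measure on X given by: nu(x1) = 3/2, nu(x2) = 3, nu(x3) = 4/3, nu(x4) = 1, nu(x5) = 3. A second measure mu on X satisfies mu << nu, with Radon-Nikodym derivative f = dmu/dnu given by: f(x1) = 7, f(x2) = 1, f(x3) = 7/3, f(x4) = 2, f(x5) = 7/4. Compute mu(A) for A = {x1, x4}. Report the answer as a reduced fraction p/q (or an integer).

By the defining property of the Radon-Nikodym derivative, for every measurable set A,
  mu(A) = integral_A f dnu.
Since nu is a discrete measure concentrated on the atoms of X, the integral over A reduces to the sum
  mu(A) = sum_{x in A} f(x) * nu({x}).
Computing each term:
  x1: f(x1) * nu(x1) = 7 * 3/2 = 21/2.
  x4: f(x4) * nu(x4) = 2 * 1 = 2.
Summing: mu(A) = 21/2 + 2 = 25/2.

25/2


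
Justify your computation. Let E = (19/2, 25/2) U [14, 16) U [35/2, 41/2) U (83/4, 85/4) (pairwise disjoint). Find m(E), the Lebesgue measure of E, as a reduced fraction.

For pairwise disjoint intervals, m(union_i I_i) = sum_i m(I_i),
and m is invariant under swapping open/closed endpoints (single points have measure 0).
So m(E) = sum_i (b_i - a_i).
  I_1 has length 25/2 - 19/2 = 3.
  I_2 has length 16 - 14 = 2.
  I_3 has length 41/2 - 35/2 = 3.
  I_4 has length 85/4 - 83/4 = 1/2.
Summing:
  m(E) = 3 + 2 + 3 + 1/2 = 17/2.

17/2


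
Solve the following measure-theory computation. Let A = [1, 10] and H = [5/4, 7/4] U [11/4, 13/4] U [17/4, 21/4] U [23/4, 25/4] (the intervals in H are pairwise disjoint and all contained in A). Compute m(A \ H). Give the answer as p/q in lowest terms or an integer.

The ambient interval has length m(A) = 10 - 1 = 9.
Since the holes are disjoint and sit inside A, by finite additivity
  m(H) = sum_i (b_i - a_i), and m(A \ H) = m(A) - m(H).
Computing the hole measures:
  m(H_1) = 7/4 - 5/4 = 1/2.
  m(H_2) = 13/4 - 11/4 = 1/2.
  m(H_3) = 21/4 - 17/4 = 1.
  m(H_4) = 25/4 - 23/4 = 1/2.
Summed: m(H) = 1/2 + 1/2 + 1 + 1/2 = 5/2.
So m(A \ H) = 9 - 5/2 = 13/2.

13/2


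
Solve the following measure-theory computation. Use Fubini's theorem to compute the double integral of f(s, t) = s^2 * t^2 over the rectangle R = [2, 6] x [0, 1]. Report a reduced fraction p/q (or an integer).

f(s, t) is a tensor product of a function of s and a function of t, and both factors are bounded continuous (hence Lebesgue integrable) on the rectangle, so Fubini's theorem applies:
  integral_R f d(m x m) = (integral_a1^b1 s^2 ds) * (integral_a2^b2 t^2 dt).
Inner integral in s: integral_{2}^{6} s^2 ds = (6^3 - 2^3)/3
  = 208/3.
Inner integral in t: integral_{0}^{1} t^2 dt = (1^3 - 0^3)/3
  = 1/3.
Product: (208/3) * (1/3) = 208/9.

208/9


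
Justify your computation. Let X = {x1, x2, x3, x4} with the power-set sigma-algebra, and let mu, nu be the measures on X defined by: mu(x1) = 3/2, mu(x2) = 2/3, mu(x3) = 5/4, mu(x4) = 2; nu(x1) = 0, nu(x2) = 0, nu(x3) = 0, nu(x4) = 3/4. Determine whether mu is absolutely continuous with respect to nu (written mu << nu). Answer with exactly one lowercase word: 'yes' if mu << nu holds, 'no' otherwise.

mu << nu means: every nu-null measurable set is also mu-null; equivalently, for every atom x, if nu({x}) = 0 then mu({x}) = 0.
Checking each atom:
  x1: nu = 0, mu = 3/2 > 0 -> violates mu << nu.
  x2: nu = 0, mu = 2/3 > 0 -> violates mu << nu.
  x3: nu = 0, mu = 5/4 > 0 -> violates mu << nu.
  x4: nu = 3/4 > 0 -> no constraint.
The atom(s) x1, x2, x3 violate the condition (nu = 0 but mu > 0). Therefore mu is NOT absolutely continuous w.r.t. nu.

no


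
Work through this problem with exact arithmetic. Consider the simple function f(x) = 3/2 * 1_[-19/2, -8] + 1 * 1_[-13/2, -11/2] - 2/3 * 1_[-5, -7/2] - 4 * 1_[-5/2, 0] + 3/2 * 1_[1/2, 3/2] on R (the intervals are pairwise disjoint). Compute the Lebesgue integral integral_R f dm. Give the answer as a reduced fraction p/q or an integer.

For a simple function f = sum_i c_i * 1_{A_i} with disjoint A_i,
  integral f dm = sum_i c_i * m(A_i).
Lengths of the A_i:
  m(A_1) = -8 - (-19/2) = 3/2.
  m(A_2) = -11/2 - (-13/2) = 1.
  m(A_3) = -7/2 - (-5) = 3/2.
  m(A_4) = 0 - (-5/2) = 5/2.
  m(A_5) = 3/2 - 1/2 = 1.
Contributions c_i * m(A_i):
  (3/2) * (3/2) = 9/4.
  (1) * (1) = 1.
  (-2/3) * (3/2) = -1.
  (-4) * (5/2) = -10.
  (3/2) * (1) = 3/2.
Total: 9/4 + 1 - 1 - 10 + 3/2 = -25/4.

-25/4


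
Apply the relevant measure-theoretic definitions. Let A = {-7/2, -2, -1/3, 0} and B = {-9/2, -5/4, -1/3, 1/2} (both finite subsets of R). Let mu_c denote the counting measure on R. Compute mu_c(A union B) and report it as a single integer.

Counting measure on a finite set equals cardinality. By inclusion-exclusion, |A union B| = |A| + |B| - |A cap B|.
|A| = 4, |B| = 4, |A cap B| = 1.
So mu_c(A union B) = 4 + 4 - 1 = 7.

7


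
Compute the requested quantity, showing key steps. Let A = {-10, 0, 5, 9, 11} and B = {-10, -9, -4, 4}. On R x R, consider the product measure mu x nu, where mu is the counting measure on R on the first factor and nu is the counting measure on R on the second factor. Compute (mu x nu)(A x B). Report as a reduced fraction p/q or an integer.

For a measurable rectangle A x B, the product measure satisfies
  (mu x nu)(A x B) = mu(A) * nu(B).
  mu(A) = 5.
  nu(B) = 4.
  (mu x nu)(A x B) = 5 * 4 = 20.

20


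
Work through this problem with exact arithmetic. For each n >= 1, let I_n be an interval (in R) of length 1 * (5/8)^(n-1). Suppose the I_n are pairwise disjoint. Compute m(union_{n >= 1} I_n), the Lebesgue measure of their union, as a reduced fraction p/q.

By countable additivity of the Lebesgue measure on pairwise disjoint measurable sets,
  m(union_{n >= 1} I_n) = sum_{n >= 1} m(I_n) = sum_{n >= 1} a * r^(n-1),
  with a = 1 and r = 5/8.
Since 0 < r = 5/8 < 1, the geometric series converges:
  sum_{n >= 1} a * r^(n-1) = a / (1 - r).
  = 1 / (1 - 5/8)
  = 1 / (3/8)
  = 8/3.

8/3


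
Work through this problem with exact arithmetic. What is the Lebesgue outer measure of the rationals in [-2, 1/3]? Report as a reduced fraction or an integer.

The set Q cap [-2, 1/3] is countable (a subset of the countable set Q). Lebesgue outer measure of any countable set is 0: each singleton {q} has m*({q}) = 0, and by countable subadditivity m*(union_k {q_k}) <= sum_k m*({q_k}) = sum_k 0 = 0. The reverse inequality m*(E) >= 0 is automatic. So m*(Q cap [-2, 1/3]) = 0.

0


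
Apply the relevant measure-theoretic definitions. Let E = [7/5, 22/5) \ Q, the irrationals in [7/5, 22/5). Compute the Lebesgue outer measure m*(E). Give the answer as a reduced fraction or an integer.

The interval I = [7/5, 22/5) has m(I) = 22/5 - 7/5 = 3 (endpoints are measure-zero, so open/closed/half-open agree). Write I = (I cap Q) u (I \ Q). The rationals in I are countable, so m*(I cap Q) = 0 (cover each rational by intervals whose total length is arbitrarily small). By countable subadditivity m*(I) <= m*(I cap Q) + m*(I \ Q), hence m*(I \ Q) >= m(I) = 3. The reverse inequality m*(I \ Q) <= m*(I) = 3 is trivial since (I \ Q) is a subset of I. Therefore m*(I \ Q) = 3.

3


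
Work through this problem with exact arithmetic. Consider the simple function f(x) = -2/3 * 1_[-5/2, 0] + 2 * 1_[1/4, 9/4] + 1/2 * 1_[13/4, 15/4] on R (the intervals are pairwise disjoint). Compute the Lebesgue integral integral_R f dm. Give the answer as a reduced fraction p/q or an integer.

For a simple function f = sum_i c_i * 1_{A_i} with disjoint A_i,
  integral f dm = sum_i c_i * m(A_i).
Lengths of the A_i:
  m(A_1) = 0 - (-5/2) = 5/2.
  m(A_2) = 9/4 - 1/4 = 2.
  m(A_3) = 15/4 - 13/4 = 1/2.
Contributions c_i * m(A_i):
  (-2/3) * (5/2) = -5/3.
  (2) * (2) = 4.
  (1/2) * (1/2) = 1/4.
Total: -5/3 + 4 + 1/4 = 31/12.

31/12


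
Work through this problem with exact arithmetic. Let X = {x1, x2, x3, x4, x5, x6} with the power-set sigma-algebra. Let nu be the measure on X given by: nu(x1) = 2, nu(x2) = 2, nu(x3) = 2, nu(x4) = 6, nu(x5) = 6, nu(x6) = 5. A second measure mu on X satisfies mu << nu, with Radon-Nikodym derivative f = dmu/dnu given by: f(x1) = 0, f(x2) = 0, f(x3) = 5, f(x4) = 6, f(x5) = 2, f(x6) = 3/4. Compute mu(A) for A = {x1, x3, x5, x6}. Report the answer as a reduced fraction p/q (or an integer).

By the defining property of the Radon-Nikodym derivative, for every measurable set A,
  mu(A) = integral_A f dnu.
Since nu is a discrete measure concentrated on the atoms of X, the integral over A reduces to the sum
  mu(A) = sum_{x in A} f(x) * nu({x}).
Computing each term:
  x1: f(x1) * nu(x1) = 0 * 2 = 0.
  x3: f(x3) * nu(x3) = 5 * 2 = 10.
  x5: f(x5) * nu(x5) = 2 * 6 = 12.
  x6: f(x6) * nu(x6) = 3/4 * 5 = 15/4.
Summing: mu(A) = 0 + 10 + 12 + 15/4 = 103/4.

103/4


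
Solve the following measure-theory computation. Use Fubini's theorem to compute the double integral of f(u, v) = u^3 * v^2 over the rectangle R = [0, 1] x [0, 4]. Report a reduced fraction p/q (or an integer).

f(u, v) is a tensor product of a function of u and a function of v, and both factors are bounded continuous (hence Lebesgue integrable) on the rectangle, so Fubini's theorem applies:
  integral_R f d(m x m) = (integral_a1^b1 u^3 du) * (integral_a2^b2 v^2 dv).
Inner integral in u: integral_{0}^{1} u^3 du = (1^4 - 0^4)/4
  = 1/4.
Inner integral in v: integral_{0}^{4} v^2 dv = (4^3 - 0^3)/3
  = 64/3.
Product: (1/4) * (64/3) = 16/3.

16/3


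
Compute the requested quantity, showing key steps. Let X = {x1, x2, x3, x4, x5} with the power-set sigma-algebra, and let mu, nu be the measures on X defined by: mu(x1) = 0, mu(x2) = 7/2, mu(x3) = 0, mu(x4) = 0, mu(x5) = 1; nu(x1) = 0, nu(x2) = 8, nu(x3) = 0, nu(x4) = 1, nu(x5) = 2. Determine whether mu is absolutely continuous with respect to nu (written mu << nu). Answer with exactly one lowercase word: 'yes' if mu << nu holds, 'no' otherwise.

mu << nu means: every nu-null measurable set is also mu-null; equivalently, for every atom x, if nu({x}) = 0 then mu({x}) = 0.
Checking each atom:
  x1: nu = 0, mu = 0 -> consistent with mu << nu.
  x2: nu = 8 > 0 -> no constraint.
  x3: nu = 0, mu = 0 -> consistent with mu << nu.
  x4: nu = 1 > 0 -> no constraint.
  x5: nu = 2 > 0 -> no constraint.
No atom violates the condition. Therefore mu << nu.

yes
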